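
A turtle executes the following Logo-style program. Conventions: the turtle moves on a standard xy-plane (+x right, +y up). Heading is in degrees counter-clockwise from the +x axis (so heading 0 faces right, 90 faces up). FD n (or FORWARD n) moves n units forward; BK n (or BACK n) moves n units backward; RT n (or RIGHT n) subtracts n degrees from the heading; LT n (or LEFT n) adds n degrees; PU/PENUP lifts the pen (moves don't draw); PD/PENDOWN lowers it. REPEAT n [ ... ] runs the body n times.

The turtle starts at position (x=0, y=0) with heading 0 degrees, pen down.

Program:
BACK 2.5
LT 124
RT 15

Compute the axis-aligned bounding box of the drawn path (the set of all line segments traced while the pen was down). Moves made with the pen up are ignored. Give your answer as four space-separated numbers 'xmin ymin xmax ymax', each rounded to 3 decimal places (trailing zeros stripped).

Executing turtle program step by step:
Start: pos=(0,0), heading=0, pen down
BK 2.5: (0,0) -> (-2.5,0) [heading=0, draw]
LT 124: heading 0 -> 124
RT 15: heading 124 -> 109
Final: pos=(-2.5,0), heading=109, 1 segment(s) drawn

Segment endpoints: x in {-2.5, 0}, y in {0}
xmin=-2.5, ymin=0, xmax=0, ymax=0

Answer: -2.5 0 0 0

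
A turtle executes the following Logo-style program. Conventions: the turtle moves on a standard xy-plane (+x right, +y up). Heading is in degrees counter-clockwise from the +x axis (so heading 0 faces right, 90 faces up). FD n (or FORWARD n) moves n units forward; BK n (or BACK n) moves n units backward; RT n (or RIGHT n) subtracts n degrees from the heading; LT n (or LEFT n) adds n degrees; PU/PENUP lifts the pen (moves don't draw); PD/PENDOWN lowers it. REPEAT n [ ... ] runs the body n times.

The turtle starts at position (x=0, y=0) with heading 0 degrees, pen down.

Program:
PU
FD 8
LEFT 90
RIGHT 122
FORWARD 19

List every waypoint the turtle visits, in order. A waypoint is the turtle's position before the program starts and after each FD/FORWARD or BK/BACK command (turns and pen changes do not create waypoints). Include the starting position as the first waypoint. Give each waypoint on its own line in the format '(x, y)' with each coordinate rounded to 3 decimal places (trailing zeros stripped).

Executing turtle program step by step:
Start: pos=(0,0), heading=0, pen down
PU: pen up
FD 8: (0,0) -> (8,0) [heading=0, move]
LT 90: heading 0 -> 90
RT 122: heading 90 -> 328
FD 19: (8,0) -> (24.113,-10.068) [heading=328, move]
Final: pos=(24.113,-10.068), heading=328, 0 segment(s) drawn
Waypoints (3 total):
(0, 0)
(8, 0)
(24.113, -10.068)

Answer: (0, 0)
(8, 0)
(24.113, -10.068)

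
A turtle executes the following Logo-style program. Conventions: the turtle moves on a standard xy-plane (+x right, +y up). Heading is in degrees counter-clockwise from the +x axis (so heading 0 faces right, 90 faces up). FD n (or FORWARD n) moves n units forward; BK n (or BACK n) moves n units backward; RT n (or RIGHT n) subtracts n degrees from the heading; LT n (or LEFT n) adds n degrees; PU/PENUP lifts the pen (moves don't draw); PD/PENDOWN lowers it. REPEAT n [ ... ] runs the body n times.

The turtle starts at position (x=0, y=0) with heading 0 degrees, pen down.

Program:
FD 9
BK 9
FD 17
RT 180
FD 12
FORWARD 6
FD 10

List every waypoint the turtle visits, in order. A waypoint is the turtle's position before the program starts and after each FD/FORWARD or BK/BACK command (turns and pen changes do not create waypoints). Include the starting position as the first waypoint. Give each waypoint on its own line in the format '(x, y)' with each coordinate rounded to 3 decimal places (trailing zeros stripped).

Answer: (0, 0)
(9, 0)
(0, 0)
(17, 0)
(5, 0)
(-1, 0)
(-11, 0)

Derivation:
Executing turtle program step by step:
Start: pos=(0,0), heading=0, pen down
FD 9: (0,0) -> (9,0) [heading=0, draw]
BK 9: (9,0) -> (0,0) [heading=0, draw]
FD 17: (0,0) -> (17,0) [heading=0, draw]
RT 180: heading 0 -> 180
FD 12: (17,0) -> (5,0) [heading=180, draw]
FD 6: (5,0) -> (-1,0) [heading=180, draw]
FD 10: (-1,0) -> (-11,0) [heading=180, draw]
Final: pos=(-11,0), heading=180, 6 segment(s) drawn
Waypoints (7 total):
(0, 0)
(9, 0)
(0, 0)
(17, 0)
(5, 0)
(-1, 0)
(-11, 0)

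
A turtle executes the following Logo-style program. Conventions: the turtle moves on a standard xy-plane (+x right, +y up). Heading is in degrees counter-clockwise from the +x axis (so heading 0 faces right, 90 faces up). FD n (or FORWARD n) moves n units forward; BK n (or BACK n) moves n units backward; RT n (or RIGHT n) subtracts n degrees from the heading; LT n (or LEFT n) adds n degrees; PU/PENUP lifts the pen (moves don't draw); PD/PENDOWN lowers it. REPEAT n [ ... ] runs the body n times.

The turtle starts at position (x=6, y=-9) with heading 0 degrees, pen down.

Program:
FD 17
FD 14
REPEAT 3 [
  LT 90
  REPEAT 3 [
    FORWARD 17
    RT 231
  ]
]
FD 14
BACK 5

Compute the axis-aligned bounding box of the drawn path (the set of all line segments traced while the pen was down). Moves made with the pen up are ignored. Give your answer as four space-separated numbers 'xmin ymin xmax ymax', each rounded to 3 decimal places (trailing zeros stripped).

Executing turtle program step by step:
Start: pos=(6,-9), heading=0, pen down
FD 17: (6,-9) -> (23,-9) [heading=0, draw]
FD 14: (23,-9) -> (37,-9) [heading=0, draw]
REPEAT 3 [
  -- iteration 1/3 --
  LT 90: heading 0 -> 90
  REPEAT 3 [
    -- iteration 1/3 --
    FD 17: (37,-9) -> (37,8) [heading=90, draw]
    RT 231: heading 90 -> 219
    -- iteration 2/3 --
    FD 17: (37,8) -> (23.789,-2.698) [heading=219, draw]
    RT 231: heading 219 -> 348
    -- iteration 3/3 --
    FD 17: (23.789,-2.698) -> (40.417,-6.233) [heading=348, draw]
    RT 231: heading 348 -> 117
  ]
  -- iteration 2/3 --
  LT 90: heading 117 -> 207
  REPEAT 3 [
    -- iteration 1/3 --
    FD 17: (40.417,-6.233) -> (25.27,-13.951) [heading=207, draw]
    RT 231: heading 207 -> 336
    -- iteration 2/3 --
    FD 17: (25.27,-13.951) -> (40.8,-20.865) [heading=336, draw]
    RT 231: heading 336 -> 105
    -- iteration 3/3 --
    FD 17: (40.8,-20.865) -> (36.4,-4.445) [heading=105, draw]
    RT 231: heading 105 -> 234
  ]
  -- iteration 3/3 --
  LT 90: heading 234 -> 324
  REPEAT 3 [
    -- iteration 1/3 --
    FD 17: (36.4,-4.445) -> (50.154,-14.437) [heading=324, draw]
    RT 231: heading 324 -> 93
    -- iteration 2/3 --
    FD 17: (50.154,-14.437) -> (49.264,2.54) [heading=93, draw]
    RT 231: heading 93 -> 222
    -- iteration 3/3 --
    FD 17: (49.264,2.54) -> (36.63,-8.835) [heading=222, draw]
    RT 231: heading 222 -> 351
  ]
]
FD 14: (36.63,-8.835) -> (50.458,-11.026) [heading=351, draw]
BK 5: (50.458,-11.026) -> (45.52,-10.243) [heading=351, draw]
Final: pos=(45.52,-10.243), heading=351, 13 segment(s) drawn

Segment endpoints: x in {6, 23, 23.789, 25.27, 36.4, 36.63, 37, 40.417, 40.8, 45.52, 49.264, 50.154, 50.458}, y in {-20.865, -14.437, -13.951, -11.026, -10.243, -9, -8.835, -6.233, -4.445, -2.698, 2.54, 8}
xmin=6, ymin=-20.865, xmax=50.458, ymax=8

Answer: 6 -20.865 50.458 8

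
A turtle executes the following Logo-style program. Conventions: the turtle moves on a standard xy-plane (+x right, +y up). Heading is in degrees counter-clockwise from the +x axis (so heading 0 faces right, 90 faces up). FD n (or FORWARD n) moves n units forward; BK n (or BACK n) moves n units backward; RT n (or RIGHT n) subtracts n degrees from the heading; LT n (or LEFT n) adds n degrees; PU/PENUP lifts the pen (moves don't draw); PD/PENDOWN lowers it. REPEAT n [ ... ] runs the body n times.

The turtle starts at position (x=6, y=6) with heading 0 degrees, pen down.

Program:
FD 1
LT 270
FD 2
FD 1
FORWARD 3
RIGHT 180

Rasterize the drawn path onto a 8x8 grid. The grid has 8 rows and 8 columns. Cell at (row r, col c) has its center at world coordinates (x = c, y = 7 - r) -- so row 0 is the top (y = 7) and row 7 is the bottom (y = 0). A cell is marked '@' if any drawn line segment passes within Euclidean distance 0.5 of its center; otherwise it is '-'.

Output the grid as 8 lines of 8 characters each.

Answer: --------
------@@
-------@
-------@
-------@
-------@
-------@
-------@

Derivation:
Segment 0: (6,6) -> (7,6)
Segment 1: (7,6) -> (7,4)
Segment 2: (7,4) -> (7,3)
Segment 3: (7,3) -> (7,0)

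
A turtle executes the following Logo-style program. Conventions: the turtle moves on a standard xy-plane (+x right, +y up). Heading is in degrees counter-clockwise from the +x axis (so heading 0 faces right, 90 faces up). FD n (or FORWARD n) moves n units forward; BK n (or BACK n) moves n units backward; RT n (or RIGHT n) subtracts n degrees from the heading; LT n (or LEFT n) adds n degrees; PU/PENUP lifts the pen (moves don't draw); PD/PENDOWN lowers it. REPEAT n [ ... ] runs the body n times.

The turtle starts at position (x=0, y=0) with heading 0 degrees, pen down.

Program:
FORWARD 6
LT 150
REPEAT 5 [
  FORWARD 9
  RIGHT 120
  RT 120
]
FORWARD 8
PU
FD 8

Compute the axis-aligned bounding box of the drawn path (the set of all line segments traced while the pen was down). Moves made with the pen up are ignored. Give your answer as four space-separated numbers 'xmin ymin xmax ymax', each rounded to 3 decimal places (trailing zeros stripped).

Executing turtle program step by step:
Start: pos=(0,0), heading=0, pen down
FD 6: (0,0) -> (6,0) [heading=0, draw]
LT 150: heading 0 -> 150
REPEAT 5 [
  -- iteration 1/5 --
  FD 9: (6,0) -> (-1.794,4.5) [heading=150, draw]
  RT 120: heading 150 -> 30
  RT 120: heading 30 -> 270
  -- iteration 2/5 --
  FD 9: (-1.794,4.5) -> (-1.794,-4.5) [heading=270, draw]
  RT 120: heading 270 -> 150
  RT 120: heading 150 -> 30
  -- iteration 3/5 --
  FD 9: (-1.794,-4.5) -> (6,0) [heading=30, draw]
  RT 120: heading 30 -> 270
  RT 120: heading 270 -> 150
  -- iteration 4/5 --
  FD 9: (6,0) -> (-1.794,4.5) [heading=150, draw]
  RT 120: heading 150 -> 30
  RT 120: heading 30 -> 270
  -- iteration 5/5 --
  FD 9: (-1.794,4.5) -> (-1.794,-4.5) [heading=270, draw]
  RT 120: heading 270 -> 150
  RT 120: heading 150 -> 30
]
FD 8: (-1.794,-4.5) -> (5.134,-0.5) [heading=30, draw]
PU: pen up
FD 8: (5.134,-0.5) -> (12.062,3.5) [heading=30, move]
Final: pos=(12.062,3.5), heading=30, 7 segment(s) drawn

Segment endpoints: x in {-1.794, -1.794, -1.794, -1.794, 0, 5.134, 6, 6}, y in {-4.5, -4.5, -0.5, 0, 0, 4.5, 4.5}
xmin=-1.794, ymin=-4.5, xmax=6, ymax=4.5

Answer: -1.794 -4.5 6 4.5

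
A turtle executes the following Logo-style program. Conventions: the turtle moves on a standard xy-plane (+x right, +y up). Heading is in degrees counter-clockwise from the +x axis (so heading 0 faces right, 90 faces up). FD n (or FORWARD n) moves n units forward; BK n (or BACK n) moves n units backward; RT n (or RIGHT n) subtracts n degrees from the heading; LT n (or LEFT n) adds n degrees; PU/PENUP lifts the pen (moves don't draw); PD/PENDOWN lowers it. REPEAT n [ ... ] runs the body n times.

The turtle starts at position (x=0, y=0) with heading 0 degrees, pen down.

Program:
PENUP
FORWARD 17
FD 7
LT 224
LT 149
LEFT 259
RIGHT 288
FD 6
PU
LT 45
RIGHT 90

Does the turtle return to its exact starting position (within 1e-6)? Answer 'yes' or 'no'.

Answer: no

Derivation:
Executing turtle program step by step:
Start: pos=(0,0), heading=0, pen down
PU: pen up
FD 17: (0,0) -> (17,0) [heading=0, move]
FD 7: (17,0) -> (24,0) [heading=0, move]
LT 224: heading 0 -> 224
LT 149: heading 224 -> 13
LT 259: heading 13 -> 272
RT 288: heading 272 -> 344
FD 6: (24,0) -> (29.768,-1.654) [heading=344, move]
PU: pen up
LT 45: heading 344 -> 29
RT 90: heading 29 -> 299
Final: pos=(29.768,-1.654), heading=299, 0 segment(s) drawn

Start position: (0, 0)
Final position: (29.768, -1.654)
Distance = 29.813; >= 1e-6 -> NOT closed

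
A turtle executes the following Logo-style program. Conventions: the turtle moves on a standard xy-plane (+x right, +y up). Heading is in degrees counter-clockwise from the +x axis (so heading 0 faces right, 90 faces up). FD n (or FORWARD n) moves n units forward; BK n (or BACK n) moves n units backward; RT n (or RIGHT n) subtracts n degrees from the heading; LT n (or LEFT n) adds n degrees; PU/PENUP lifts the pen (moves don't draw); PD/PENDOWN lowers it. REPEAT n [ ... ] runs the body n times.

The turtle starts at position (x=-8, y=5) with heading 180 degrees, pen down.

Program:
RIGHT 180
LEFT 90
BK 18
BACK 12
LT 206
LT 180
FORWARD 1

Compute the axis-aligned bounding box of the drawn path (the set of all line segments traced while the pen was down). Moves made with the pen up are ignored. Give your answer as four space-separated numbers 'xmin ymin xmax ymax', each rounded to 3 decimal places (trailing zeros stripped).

Answer: -8.438 -25 -8 5

Derivation:
Executing turtle program step by step:
Start: pos=(-8,5), heading=180, pen down
RT 180: heading 180 -> 0
LT 90: heading 0 -> 90
BK 18: (-8,5) -> (-8,-13) [heading=90, draw]
BK 12: (-8,-13) -> (-8,-25) [heading=90, draw]
LT 206: heading 90 -> 296
LT 180: heading 296 -> 116
FD 1: (-8,-25) -> (-8.438,-24.101) [heading=116, draw]
Final: pos=(-8.438,-24.101), heading=116, 3 segment(s) drawn

Segment endpoints: x in {-8.438, -8, -8}, y in {-25, -24.101, -13, 5}
xmin=-8.438, ymin=-25, xmax=-8, ymax=5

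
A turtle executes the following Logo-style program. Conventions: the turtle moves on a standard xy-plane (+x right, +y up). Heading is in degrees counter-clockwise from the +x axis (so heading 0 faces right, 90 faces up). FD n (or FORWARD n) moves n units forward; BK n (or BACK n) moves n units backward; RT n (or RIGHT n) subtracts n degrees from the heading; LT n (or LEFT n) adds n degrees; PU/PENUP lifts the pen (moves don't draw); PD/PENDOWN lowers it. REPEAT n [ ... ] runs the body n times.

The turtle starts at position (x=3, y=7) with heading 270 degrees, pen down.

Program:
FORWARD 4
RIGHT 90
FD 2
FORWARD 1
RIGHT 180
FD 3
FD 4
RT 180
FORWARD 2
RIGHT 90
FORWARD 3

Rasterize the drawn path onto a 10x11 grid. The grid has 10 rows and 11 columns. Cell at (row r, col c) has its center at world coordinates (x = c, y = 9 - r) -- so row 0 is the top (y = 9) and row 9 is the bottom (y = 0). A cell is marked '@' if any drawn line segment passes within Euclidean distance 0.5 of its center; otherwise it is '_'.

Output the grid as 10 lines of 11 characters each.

Segment 0: (3,7) -> (3,3)
Segment 1: (3,3) -> (1,3)
Segment 2: (1,3) -> (-0,3)
Segment 3: (-0,3) -> (3,3)
Segment 4: (3,3) -> (7,3)
Segment 5: (7,3) -> (5,3)
Segment 6: (5,3) -> (5,6)

Answer: ___________
___________
___@_______
___@_@_____
___@_@_____
___@_@_____
@@@@@@@@___
___________
___________
___________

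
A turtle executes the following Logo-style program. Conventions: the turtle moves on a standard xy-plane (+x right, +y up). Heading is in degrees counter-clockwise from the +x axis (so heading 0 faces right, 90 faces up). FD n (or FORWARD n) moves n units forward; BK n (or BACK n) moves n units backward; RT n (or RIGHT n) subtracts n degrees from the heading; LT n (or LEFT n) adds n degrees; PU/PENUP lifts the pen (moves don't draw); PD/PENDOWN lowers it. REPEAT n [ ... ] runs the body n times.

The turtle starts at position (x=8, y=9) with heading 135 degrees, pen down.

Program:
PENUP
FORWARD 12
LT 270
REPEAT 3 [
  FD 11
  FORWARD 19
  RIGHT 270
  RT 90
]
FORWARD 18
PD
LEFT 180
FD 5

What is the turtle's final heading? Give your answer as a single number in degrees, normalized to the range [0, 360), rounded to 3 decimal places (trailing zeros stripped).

Executing turtle program step by step:
Start: pos=(8,9), heading=135, pen down
PU: pen up
FD 12: (8,9) -> (-0.485,17.485) [heading=135, move]
LT 270: heading 135 -> 45
REPEAT 3 [
  -- iteration 1/3 --
  FD 11: (-0.485,17.485) -> (7.293,25.263) [heading=45, move]
  FD 19: (7.293,25.263) -> (20.728,38.698) [heading=45, move]
  RT 270: heading 45 -> 135
  RT 90: heading 135 -> 45
  -- iteration 2/3 --
  FD 11: (20.728,38.698) -> (28.506,46.477) [heading=45, move]
  FD 19: (28.506,46.477) -> (41.941,59.912) [heading=45, move]
  RT 270: heading 45 -> 135
  RT 90: heading 135 -> 45
  -- iteration 3/3 --
  FD 11: (41.941,59.912) -> (49.719,67.69) [heading=45, move]
  FD 19: (49.719,67.69) -> (63.154,81.125) [heading=45, move]
  RT 270: heading 45 -> 135
  RT 90: heading 135 -> 45
]
FD 18: (63.154,81.125) -> (75.882,93.853) [heading=45, move]
PD: pen down
LT 180: heading 45 -> 225
FD 5: (75.882,93.853) -> (72.347,90.317) [heading=225, draw]
Final: pos=(72.347,90.317), heading=225, 1 segment(s) drawn

Answer: 225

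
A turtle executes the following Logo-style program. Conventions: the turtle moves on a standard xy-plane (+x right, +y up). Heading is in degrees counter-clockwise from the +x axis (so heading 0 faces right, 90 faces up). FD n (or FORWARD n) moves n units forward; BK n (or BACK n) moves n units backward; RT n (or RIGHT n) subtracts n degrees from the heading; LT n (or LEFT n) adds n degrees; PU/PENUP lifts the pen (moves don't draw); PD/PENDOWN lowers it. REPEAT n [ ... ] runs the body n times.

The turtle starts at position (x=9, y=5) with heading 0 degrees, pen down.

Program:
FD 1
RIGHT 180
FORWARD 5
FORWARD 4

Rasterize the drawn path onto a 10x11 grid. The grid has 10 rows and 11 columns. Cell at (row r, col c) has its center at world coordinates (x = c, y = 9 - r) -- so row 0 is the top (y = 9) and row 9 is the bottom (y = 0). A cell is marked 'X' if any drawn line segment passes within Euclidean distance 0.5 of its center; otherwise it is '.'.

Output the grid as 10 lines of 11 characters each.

Segment 0: (9,5) -> (10,5)
Segment 1: (10,5) -> (5,5)
Segment 2: (5,5) -> (1,5)

Answer: ...........
...........
...........
...........
.XXXXXXXXXX
...........
...........
...........
...........
...........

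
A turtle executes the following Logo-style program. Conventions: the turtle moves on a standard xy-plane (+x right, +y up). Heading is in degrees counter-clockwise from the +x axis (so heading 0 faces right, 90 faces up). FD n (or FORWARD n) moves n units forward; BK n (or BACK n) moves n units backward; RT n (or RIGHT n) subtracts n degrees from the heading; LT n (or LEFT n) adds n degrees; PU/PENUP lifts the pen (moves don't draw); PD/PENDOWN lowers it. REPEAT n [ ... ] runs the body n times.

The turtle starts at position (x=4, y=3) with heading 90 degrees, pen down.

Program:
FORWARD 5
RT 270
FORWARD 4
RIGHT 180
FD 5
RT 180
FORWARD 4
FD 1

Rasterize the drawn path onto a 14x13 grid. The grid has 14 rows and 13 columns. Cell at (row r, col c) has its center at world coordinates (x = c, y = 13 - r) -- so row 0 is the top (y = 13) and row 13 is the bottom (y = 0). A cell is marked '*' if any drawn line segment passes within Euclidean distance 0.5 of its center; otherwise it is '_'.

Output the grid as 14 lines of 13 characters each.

Segment 0: (4,3) -> (4,8)
Segment 1: (4,8) -> (0,8)
Segment 2: (0,8) -> (5,8)
Segment 3: (5,8) -> (1,8)
Segment 4: (1,8) -> (0,8)

Answer: _____________
_____________
_____________
_____________
_____________
******_______
____*________
____*________
____*________
____*________
____*________
_____________
_____________
_____________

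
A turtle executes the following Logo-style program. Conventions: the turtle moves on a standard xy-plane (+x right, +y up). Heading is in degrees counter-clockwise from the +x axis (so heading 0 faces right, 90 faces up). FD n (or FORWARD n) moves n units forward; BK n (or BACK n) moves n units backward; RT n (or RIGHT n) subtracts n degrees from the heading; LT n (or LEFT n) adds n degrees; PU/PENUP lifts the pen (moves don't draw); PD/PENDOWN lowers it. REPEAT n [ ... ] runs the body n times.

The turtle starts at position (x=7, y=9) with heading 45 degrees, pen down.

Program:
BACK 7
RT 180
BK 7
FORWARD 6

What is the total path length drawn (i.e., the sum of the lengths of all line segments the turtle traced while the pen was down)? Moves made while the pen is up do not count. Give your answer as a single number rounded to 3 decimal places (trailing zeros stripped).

Answer: 20

Derivation:
Executing turtle program step by step:
Start: pos=(7,9), heading=45, pen down
BK 7: (7,9) -> (2.05,4.05) [heading=45, draw]
RT 180: heading 45 -> 225
BK 7: (2.05,4.05) -> (7,9) [heading=225, draw]
FD 6: (7,9) -> (2.757,4.757) [heading=225, draw]
Final: pos=(2.757,4.757), heading=225, 3 segment(s) drawn

Segment lengths:
  seg 1: (7,9) -> (2.05,4.05), length = 7
  seg 2: (2.05,4.05) -> (7,9), length = 7
  seg 3: (7,9) -> (2.757,4.757), length = 6
Total = 20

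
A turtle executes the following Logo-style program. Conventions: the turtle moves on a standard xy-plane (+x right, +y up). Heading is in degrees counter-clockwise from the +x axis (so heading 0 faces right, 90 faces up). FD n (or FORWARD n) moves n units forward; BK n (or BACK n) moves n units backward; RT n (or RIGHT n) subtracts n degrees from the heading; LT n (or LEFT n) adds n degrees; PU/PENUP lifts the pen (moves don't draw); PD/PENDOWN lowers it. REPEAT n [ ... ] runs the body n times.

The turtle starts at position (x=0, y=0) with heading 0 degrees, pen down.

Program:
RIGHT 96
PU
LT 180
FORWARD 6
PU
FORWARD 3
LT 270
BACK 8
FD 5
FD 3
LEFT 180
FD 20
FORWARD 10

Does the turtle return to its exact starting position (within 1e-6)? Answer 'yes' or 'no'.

Answer: no

Derivation:
Executing turtle program step by step:
Start: pos=(0,0), heading=0, pen down
RT 96: heading 0 -> 264
PU: pen up
LT 180: heading 264 -> 84
FD 6: (0,0) -> (0.627,5.967) [heading=84, move]
PU: pen up
FD 3: (0.627,5.967) -> (0.941,8.951) [heading=84, move]
LT 270: heading 84 -> 354
BK 8: (0.941,8.951) -> (-7.015,9.787) [heading=354, move]
FD 5: (-7.015,9.787) -> (-2.043,9.264) [heading=354, move]
FD 3: (-2.043,9.264) -> (0.941,8.951) [heading=354, move]
LT 180: heading 354 -> 174
FD 20: (0.941,8.951) -> (-18.95,11.041) [heading=174, move]
FD 10: (-18.95,11.041) -> (-28.895,12.087) [heading=174, move]
Final: pos=(-28.895,12.087), heading=174, 0 segment(s) drawn

Start position: (0, 0)
Final position: (-28.895, 12.087)
Distance = 31.321; >= 1e-6 -> NOT closed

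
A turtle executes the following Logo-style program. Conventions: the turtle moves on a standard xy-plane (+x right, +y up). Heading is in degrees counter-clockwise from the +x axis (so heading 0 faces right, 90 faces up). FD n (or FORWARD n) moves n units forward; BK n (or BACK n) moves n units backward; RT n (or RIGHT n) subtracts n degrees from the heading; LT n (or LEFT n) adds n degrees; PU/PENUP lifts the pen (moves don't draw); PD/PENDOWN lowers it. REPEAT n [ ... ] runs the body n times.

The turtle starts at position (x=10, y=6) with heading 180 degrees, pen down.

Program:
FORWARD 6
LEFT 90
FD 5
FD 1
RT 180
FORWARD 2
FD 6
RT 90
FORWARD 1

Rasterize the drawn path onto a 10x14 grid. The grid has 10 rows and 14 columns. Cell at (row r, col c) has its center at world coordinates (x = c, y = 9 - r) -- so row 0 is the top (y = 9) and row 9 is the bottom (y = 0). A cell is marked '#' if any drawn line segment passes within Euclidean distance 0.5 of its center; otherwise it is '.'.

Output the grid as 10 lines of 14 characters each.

Answer: ..............
....##........
....#.........
....#######...
....#.........
....#.........
....#.........
....#.........
....#.........
....#.........

Derivation:
Segment 0: (10,6) -> (4,6)
Segment 1: (4,6) -> (4,1)
Segment 2: (4,1) -> (4,0)
Segment 3: (4,0) -> (4,2)
Segment 4: (4,2) -> (4,8)
Segment 5: (4,8) -> (5,8)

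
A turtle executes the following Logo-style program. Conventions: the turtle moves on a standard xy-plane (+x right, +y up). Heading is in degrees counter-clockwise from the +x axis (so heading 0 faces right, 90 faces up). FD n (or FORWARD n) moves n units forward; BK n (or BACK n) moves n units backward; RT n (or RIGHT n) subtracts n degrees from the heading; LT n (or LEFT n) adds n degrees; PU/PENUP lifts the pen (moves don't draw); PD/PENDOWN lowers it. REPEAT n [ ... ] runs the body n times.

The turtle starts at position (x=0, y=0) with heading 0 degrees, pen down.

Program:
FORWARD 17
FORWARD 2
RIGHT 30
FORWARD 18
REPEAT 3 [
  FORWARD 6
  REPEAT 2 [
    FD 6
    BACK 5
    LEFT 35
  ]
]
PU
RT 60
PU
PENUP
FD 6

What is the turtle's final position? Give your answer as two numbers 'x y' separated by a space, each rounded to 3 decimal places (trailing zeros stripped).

Answer: 41.055 5.4

Derivation:
Executing turtle program step by step:
Start: pos=(0,0), heading=0, pen down
FD 17: (0,0) -> (17,0) [heading=0, draw]
FD 2: (17,0) -> (19,0) [heading=0, draw]
RT 30: heading 0 -> 330
FD 18: (19,0) -> (34.588,-9) [heading=330, draw]
REPEAT 3 [
  -- iteration 1/3 --
  FD 6: (34.588,-9) -> (39.785,-12) [heading=330, draw]
  REPEAT 2 [
    -- iteration 1/2 --
    FD 6: (39.785,-12) -> (44.981,-15) [heading=330, draw]
    BK 5: (44.981,-15) -> (40.651,-12.5) [heading=330, draw]
    LT 35: heading 330 -> 5
    -- iteration 2/2 --
    FD 6: (40.651,-12.5) -> (46.628,-11.977) [heading=5, draw]
    BK 5: (46.628,-11.977) -> (41.647,-12.413) [heading=5, draw]
    LT 35: heading 5 -> 40
  ]
  -- iteration 2/3 --
  FD 6: (41.647,-12.413) -> (46.243,-8.556) [heading=40, draw]
  REPEAT 2 [
    -- iteration 1/2 --
    FD 6: (46.243,-8.556) -> (50.839,-4.699) [heading=40, draw]
    BK 5: (50.839,-4.699) -> (47.009,-7.913) [heading=40, draw]
    LT 35: heading 40 -> 75
    -- iteration 2/2 --
    FD 6: (47.009,-7.913) -> (48.562,-2.118) [heading=75, draw]
    BK 5: (48.562,-2.118) -> (47.268,-6.947) [heading=75, draw]
    LT 35: heading 75 -> 110
  ]
  -- iteration 3/3 --
  FD 6: (47.268,-6.947) -> (45.216,-1.309) [heading=110, draw]
  REPEAT 2 [
    -- iteration 1/2 --
    FD 6: (45.216,-1.309) -> (43.164,4.329) [heading=110, draw]
    BK 5: (43.164,4.329) -> (44.874,-0.37) [heading=110, draw]
    LT 35: heading 110 -> 145
    -- iteration 2/2 --
    FD 6: (44.874,-0.37) -> (39.959,3.072) [heading=145, draw]
    BK 5: (39.959,3.072) -> (44.055,0.204) [heading=145, draw]
    LT 35: heading 145 -> 180
  ]
]
PU: pen up
RT 60: heading 180 -> 120
PU: pen up
PU: pen up
FD 6: (44.055,0.204) -> (41.055,5.4) [heading=120, move]
Final: pos=(41.055,5.4), heading=120, 18 segment(s) drawn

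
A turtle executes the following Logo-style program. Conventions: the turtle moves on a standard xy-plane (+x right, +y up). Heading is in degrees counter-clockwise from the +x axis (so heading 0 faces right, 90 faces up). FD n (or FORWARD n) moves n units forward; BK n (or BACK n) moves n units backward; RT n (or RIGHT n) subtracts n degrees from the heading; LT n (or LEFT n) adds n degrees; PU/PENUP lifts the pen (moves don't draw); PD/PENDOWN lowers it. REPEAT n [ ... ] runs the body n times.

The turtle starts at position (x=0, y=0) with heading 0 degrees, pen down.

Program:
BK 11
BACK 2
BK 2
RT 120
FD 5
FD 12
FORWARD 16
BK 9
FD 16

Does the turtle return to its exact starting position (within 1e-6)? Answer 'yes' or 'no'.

Answer: no

Derivation:
Executing turtle program step by step:
Start: pos=(0,0), heading=0, pen down
BK 11: (0,0) -> (-11,0) [heading=0, draw]
BK 2: (-11,0) -> (-13,0) [heading=0, draw]
BK 2: (-13,0) -> (-15,0) [heading=0, draw]
RT 120: heading 0 -> 240
FD 5: (-15,0) -> (-17.5,-4.33) [heading=240, draw]
FD 12: (-17.5,-4.33) -> (-23.5,-14.722) [heading=240, draw]
FD 16: (-23.5,-14.722) -> (-31.5,-28.579) [heading=240, draw]
BK 9: (-31.5,-28.579) -> (-27,-20.785) [heading=240, draw]
FD 16: (-27,-20.785) -> (-35,-34.641) [heading=240, draw]
Final: pos=(-35,-34.641), heading=240, 8 segment(s) drawn

Start position: (0, 0)
Final position: (-35, -34.641)
Distance = 49.244; >= 1e-6 -> NOT closed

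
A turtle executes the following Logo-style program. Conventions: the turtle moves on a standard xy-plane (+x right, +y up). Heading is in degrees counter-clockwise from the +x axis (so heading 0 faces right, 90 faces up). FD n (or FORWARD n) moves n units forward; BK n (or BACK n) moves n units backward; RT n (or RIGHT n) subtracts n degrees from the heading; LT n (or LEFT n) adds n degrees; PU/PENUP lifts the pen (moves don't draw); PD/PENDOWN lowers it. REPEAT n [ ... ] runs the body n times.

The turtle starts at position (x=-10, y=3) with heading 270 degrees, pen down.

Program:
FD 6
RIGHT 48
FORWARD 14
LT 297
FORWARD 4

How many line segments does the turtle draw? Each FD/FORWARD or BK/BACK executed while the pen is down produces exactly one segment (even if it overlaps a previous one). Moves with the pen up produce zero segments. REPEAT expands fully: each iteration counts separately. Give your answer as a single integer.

Executing turtle program step by step:
Start: pos=(-10,3), heading=270, pen down
FD 6: (-10,3) -> (-10,-3) [heading=270, draw]
RT 48: heading 270 -> 222
FD 14: (-10,-3) -> (-20.404,-12.368) [heading=222, draw]
LT 297: heading 222 -> 159
FD 4: (-20.404,-12.368) -> (-24.138,-10.934) [heading=159, draw]
Final: pos=(-24.138,-10.934), heading=159, 3 segment(s) drawn
Segments drawn: 3

Answer: 3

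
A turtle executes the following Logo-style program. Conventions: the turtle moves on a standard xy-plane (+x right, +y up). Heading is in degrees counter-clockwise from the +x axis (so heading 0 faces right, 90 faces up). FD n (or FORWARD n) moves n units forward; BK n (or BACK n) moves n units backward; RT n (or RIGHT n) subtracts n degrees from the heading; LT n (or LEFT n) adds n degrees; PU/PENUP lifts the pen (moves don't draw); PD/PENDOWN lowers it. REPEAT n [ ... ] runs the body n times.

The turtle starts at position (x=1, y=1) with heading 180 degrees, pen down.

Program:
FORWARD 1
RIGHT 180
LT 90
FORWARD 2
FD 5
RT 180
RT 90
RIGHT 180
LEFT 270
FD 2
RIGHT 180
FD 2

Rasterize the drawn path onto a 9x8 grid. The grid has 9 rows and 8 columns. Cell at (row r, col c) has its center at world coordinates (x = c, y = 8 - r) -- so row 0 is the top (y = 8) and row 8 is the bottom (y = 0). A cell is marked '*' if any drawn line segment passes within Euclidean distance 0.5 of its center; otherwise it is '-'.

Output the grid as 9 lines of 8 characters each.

Segment 0: (1,1) -> (0,1)
Segment 1: (0,1) -> (0,3)
Segment 2: (0,3) -> (0,8)
Segment 3: (0,8) -> (0,6)
Segment 4: (0,6) -> (0,8)

Answer: *-------
*-------
*-------
*-------
*-------
*-------
*-------
**------
--------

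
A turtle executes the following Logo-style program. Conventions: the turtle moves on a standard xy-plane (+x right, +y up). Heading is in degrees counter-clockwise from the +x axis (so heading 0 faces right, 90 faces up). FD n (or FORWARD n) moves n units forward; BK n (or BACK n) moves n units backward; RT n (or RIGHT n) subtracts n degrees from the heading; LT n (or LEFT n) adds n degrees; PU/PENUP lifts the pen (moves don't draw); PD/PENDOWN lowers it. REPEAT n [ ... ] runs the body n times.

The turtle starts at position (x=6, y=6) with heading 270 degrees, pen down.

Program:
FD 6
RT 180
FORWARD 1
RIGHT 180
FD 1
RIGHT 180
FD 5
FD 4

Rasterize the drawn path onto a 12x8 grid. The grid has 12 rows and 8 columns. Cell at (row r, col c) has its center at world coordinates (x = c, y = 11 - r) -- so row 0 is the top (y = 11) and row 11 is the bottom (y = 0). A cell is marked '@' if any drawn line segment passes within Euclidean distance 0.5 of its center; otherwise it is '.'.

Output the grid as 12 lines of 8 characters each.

Segment 0: (6,6) -> (6,0)
Segment 1: (6,0) -> (6,1)
Segment 2: (6,1) -> (6,0)
Segment 3: (6,0) -> (6,5)
Segment 4: (6,5) -> (6,9)

Answer: ........
........
......@.
......@.
......@.
......@.
......@.
......@.
......@.
......@.
......@.
......@.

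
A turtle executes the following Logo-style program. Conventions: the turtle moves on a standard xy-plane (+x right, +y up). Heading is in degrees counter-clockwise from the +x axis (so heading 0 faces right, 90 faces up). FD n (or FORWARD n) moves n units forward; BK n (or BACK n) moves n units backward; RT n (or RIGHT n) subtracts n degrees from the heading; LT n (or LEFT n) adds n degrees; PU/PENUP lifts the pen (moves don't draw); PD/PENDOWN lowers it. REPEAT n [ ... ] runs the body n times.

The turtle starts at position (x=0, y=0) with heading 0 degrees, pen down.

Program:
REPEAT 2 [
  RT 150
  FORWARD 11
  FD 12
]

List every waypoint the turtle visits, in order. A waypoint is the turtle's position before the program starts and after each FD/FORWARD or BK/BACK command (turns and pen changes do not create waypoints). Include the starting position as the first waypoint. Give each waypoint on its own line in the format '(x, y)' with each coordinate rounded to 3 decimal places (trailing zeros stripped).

Answer: (0, 0)
(-9.526, -5.5)
(-19.919, -11.5)
(-14.419, -1.974)
(-8.419, 8.419)

Derivation:
Executing turtle program step by step:
Start: pos=(0,0), heading=0, pen down
REPEAT 2 [
  -- iteration 1/2 --
  RT 150: heading 0 -> 210
  FD 11: (0,0) -> (-9.526,-5.5) [heading=210, draw]
  FD 12: (-9.526,-5.5) -> (-19.919,-11.5) [heading=210, draw]
  -- iteration 2/2 --
  RT 150: heading 210 -> 60
  FD 11: (-19.919,-11.5) -> (-14.419,-1.974) [heading=60, draw]
  FD 12: (-14.419,-1.974) -> (-8.419,8.419) [heading=60, draw]
]
Final: pos=(-8.419,8.419), heading=60, 4 segment(s) drawn
Waypoints (5 total):
(0, 0)
(-9.526, -5.5)
(-19.919, -11.5)
(-14.419, -1.974)
(-8.419, 8.419)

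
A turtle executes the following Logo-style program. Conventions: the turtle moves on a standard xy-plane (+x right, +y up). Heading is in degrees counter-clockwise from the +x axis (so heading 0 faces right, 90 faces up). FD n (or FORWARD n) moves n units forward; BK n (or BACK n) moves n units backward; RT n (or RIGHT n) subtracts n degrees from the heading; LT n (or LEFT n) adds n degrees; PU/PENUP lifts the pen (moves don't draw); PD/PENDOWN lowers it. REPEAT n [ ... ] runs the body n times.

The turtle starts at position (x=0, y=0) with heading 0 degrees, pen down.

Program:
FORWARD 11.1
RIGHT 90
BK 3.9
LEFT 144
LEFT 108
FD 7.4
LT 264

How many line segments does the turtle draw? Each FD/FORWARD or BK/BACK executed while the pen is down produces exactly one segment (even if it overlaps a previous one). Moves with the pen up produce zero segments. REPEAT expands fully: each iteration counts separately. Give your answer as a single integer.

Answer: 3

Derivation:
Executing turtle program step by step:
Start: pos=(0,0), heading=0, pen down
FD 11.1: (0,0) -> (11.1,0) [heading=0, draw]
RT 90: heading 0 -> 270
BK 3.9: (11.1,0) -> (11.1,3.9) [heading=270, draw]
LT 144: heading 270 -> 54
LT 108: heading 54 -> 162
FD 7.4: (11.1,3.9) -> (4.062,6.187) [heading=162, draw]
LT 264: heading 162 -> 66
Final: pos=(4.062,6.187), heading=66, 3 segment(s) drawn
Segments drawn: 3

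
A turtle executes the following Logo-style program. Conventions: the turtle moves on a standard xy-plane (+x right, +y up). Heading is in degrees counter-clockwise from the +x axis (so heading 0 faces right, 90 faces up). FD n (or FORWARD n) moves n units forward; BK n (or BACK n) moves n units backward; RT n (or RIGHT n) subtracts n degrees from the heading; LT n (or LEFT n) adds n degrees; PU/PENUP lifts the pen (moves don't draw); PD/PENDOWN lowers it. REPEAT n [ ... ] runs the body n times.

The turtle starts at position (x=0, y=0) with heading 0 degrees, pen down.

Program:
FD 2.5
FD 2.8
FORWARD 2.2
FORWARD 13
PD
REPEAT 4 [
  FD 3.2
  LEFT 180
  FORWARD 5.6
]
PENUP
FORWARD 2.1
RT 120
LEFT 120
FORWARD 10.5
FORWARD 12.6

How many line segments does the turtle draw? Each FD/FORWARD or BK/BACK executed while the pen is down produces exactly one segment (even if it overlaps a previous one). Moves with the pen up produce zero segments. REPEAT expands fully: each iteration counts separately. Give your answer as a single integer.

Answer: 12

Derivation:
Executing turtle program step by step:
Start: pos=(0,0), heading=0, pen down
FD 2.5: (0,0) -> (2.5,0) [heading=0, draw]
FD 2.8: (2.5,0) -> (5.3,0) [heading=0, draw]
FD 2.2: (5.3,0) -> (7.5,0) [heading=0, draw]
FD 13: (7.5,0) -> (20.5,0) [heading=0, draw]
PD: pen down
REPEAT 4 [
  -- iteration 1/4 --
  FD 3.2: (20.5,0) -> (23.7,0) [heading=0, draw]
  LT 180: heading 0 -> 180
  FD 5.6: (23.7,0) -> (18.1,0) [heading=180, draw]
  -- iteration 2/4 --
  FD 3.2: (18.1,0) -> (14.9,0) [heading=180, draw]
  LT 180: heading 180 -> 0
  FD 5.6: (14.9,0) -> (20.5,0) [heading=0, draw]
  -- iteration 3/4 --
  FD 3.2: (20.5,0) -> (23.7,0) [heading=0, draw]
  LT 180: heading 0 -> 180
  FD 5.6: (23.7,0) -> (18.1,0) [heading=180, draw]
  -- iteration 4/4 --
  FD 3.2: (18.1,0) -> (14.9,0) [heading=180, draw]
  LT 180: heading 180 -> 0
  FD 5.6: (14.9,0) -> (20.5,0) [heading=0, draw]
]
PU: pen up
FD 2.1: (20.5,0) -> (22.6,0) [heading=0, move]
RT 120: heading 0 -> 240
LT 120: heading 240 -> 0
FD 10.5: (22.6,0) -> (33.1,0) [heading=0, move]
FD 12.6: (33.1,0) -> (45.7,0) [heading=0, move]
Final: pos=(45.7,0), heading=0, 12 segment(s) drawn
Segments drawn: 12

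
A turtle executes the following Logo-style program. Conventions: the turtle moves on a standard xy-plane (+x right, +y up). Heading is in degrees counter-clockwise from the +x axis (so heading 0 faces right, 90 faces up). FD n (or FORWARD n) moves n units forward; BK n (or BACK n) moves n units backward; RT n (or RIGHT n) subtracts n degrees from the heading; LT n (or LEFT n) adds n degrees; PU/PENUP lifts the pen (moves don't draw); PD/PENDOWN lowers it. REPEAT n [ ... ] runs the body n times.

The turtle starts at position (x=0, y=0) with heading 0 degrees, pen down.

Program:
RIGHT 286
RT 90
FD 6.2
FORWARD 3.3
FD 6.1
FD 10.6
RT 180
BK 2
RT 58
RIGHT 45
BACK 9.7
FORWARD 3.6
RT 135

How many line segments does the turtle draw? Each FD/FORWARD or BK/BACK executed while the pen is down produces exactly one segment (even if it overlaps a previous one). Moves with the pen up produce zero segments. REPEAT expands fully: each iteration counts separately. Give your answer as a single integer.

Answer: 7

Derivation:
Executing turtle program step by step:
Start: pos=(0,0), heading=0, pen down
RT 286: heading 0 -> 74
RT 90: heading 74 -> 344
FD 6.2: (0,0) -> (5.96,-1.709) [heading=344, draw]
FD 3.3: (5.96,-1.709) -> (9.132,-2.619) [heading=344, draw]
FD 6.1: (9.132,-2.619) -> (14.996,-4.3) [heading=344, draw]
FD 10.6: (14.996,-4.3) -> (25.185,-7.222) [heading=344, draw]
RT 180: heading 344 -> 164
BK 2: (25.185,-7.222) -> (27.108,-7.773) [heading=164, draw]
RT 58: heading 164 -> 106
RT 45: heading 106 -> 61
BK 9.7: (27.108,-7.773) -> (22.405,-16.257) [heading=61, draw]
FD 3.6: (22.405,-16.257) -> (24.15,-13.108) [heading=61, draw]
RT 135: heading 61 -> 286
Final: pos=(24.15,-13.108), heading=286, 7 segment(s) drawn
Segments drawn: 7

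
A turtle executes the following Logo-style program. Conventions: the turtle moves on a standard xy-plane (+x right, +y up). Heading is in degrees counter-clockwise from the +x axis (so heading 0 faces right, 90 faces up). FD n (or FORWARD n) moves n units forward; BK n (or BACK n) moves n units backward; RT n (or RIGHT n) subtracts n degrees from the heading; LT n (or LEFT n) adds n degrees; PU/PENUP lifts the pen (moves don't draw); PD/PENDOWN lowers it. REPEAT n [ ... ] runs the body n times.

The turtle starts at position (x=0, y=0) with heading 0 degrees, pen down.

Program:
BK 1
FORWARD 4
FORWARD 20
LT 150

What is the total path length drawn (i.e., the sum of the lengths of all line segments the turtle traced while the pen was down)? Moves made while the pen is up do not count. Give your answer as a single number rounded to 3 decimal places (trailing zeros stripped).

Answer: 25

Derivation:
Executing turtle program step by step:
Start: pos=(0,0), heading=0, pen down
BK 1: (0,0) -> (-1,0) [heading=0, draw]
FD 4: (-1,0) -> (3,0) [heading=0, draw]
FD 20: (3,0) -> (23,0) [heading=0, draw]
LT 150: heading 0 -> 150
Final: pos=(23,0), heading=150, 3 segment(s) drawn

Segment lengths:
  seg 1: (0,0) -> (-1,0), length = 1
  seg 2: (-1,0) -> (3,0), length = 4
  seg 3: (3,0) -> (23,0), length = 20
Total = 25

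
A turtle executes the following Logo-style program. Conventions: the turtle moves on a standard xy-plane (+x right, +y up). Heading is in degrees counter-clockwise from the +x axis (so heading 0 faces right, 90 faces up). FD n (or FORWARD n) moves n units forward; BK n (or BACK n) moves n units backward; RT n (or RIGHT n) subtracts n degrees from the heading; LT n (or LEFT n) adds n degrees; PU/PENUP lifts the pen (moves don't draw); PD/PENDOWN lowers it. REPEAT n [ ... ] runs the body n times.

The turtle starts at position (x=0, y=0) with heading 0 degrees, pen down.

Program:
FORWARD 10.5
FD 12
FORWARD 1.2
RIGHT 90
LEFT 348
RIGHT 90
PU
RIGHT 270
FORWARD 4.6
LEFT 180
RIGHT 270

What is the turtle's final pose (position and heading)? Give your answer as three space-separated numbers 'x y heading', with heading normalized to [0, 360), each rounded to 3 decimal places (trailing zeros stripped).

Answer: 22.744 -4.499 168

Derivation:
Executing turtle program step by step:
Start: pos=(0,0), heading=0, pen down
FD 10.5: (0,0) -> (10.5,0) [heading=0, draw]
FD 12: (10.5,0) -> (22.5,0) [heading=0, draw]
FD 1.2: (22.5,0) -> (23.7,0) [heading=0, draw]
RT 90: heading 0 -> 270
LT 348: heading 270 -> 258
RT 90: heading 258 -> 168
PU: pen up
RT 270: heading 168 -> 258
FD 4.6: (23.7,0) -> (22.744,-4.499) [heading=258, move]
LT 180: heading 258 -> 78
RT 270: heading 78 -> 168
Final: pos=(22.744,-4.499), heading=168, 3 segment(s) drawn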